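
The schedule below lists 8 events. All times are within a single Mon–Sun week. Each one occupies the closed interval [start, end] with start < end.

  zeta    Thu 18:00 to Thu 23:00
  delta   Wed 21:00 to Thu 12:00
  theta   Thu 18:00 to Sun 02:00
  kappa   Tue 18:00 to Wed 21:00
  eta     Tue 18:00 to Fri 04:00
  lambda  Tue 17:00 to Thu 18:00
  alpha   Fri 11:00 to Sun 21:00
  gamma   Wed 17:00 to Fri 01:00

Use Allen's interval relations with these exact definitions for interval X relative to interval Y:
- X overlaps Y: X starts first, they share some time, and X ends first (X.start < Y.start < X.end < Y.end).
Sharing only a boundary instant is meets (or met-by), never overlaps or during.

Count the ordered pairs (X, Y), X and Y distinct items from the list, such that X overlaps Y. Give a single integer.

Checking all 56 ordered pairs for relation 'overlaps'; matching pairs in alphabetical order:
(eta, theta): eta overlaps theta ✓
(gamma, theta): gamma overlaps theta ✓
(kappa, gamma): kappa overlaps gamma ✓
(lambda, eta): lambda overlaps eta ✓
(lambda, gamma): lambda overlaps gamma ✓
(theta, alpha): theta overlaps alpha ✓
Count: 6.

6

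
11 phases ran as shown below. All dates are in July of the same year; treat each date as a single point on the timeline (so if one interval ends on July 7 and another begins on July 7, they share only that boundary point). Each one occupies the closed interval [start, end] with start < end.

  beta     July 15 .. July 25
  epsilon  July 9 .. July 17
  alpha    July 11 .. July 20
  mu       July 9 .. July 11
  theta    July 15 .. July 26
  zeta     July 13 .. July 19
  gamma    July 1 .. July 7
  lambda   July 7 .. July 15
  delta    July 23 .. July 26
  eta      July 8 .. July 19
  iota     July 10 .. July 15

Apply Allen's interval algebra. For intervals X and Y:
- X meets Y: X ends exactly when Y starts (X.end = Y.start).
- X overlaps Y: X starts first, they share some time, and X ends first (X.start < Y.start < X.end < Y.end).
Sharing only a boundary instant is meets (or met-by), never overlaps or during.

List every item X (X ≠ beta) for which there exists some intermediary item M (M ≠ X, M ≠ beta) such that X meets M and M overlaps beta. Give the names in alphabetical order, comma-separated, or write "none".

mu

Target beta = [July 15, July 25].
Intermediaries M with M overlaps beta: alpha, epsilon, eta, zeta.
Via alpha — items with X meets alpha: mu.
Via epsilon — items with X meets epsilon: none.
Via eta — items with X meets eta: none.
Via zeta — items with X meets zeta: none.
Union: mu.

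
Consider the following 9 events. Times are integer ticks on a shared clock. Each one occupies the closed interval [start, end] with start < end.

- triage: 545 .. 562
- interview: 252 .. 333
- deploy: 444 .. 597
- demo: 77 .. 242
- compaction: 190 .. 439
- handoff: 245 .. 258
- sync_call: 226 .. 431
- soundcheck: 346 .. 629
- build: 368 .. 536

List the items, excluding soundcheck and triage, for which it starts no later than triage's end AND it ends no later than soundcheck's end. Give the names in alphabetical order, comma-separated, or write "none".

build, compaction, demo, deploy, handoff, interview, sync_call

Conditions: its start is no later than triage's end (X.start <= 562) AND its end is no later than soundcheck's end (X.end <= 629).
build: start 368 <= 562? ✓; end 536 <= 629? ✓ → yes.
compaction: start 190 <= 562? ✓; end 439 <= 629? ✓ → yes.
demo: start 77 <= 562? ✓; end 242 <= 629? ✓ → yes.
deploy: start 444 <= 562? ✓; end 597 <= 629? ✓ → yes.
handoff: start 245 <= 562? ✓; end 258 <= 629? ✓ → yes.
interview: start 252 <= 562? ✓; end 333 <= 629? ✓ → yes.
sync_call: start 226 <= 562? ✓; end 431 <= 629? ✓ → yes.
Result: build, compaction, demo, deploy, handoff, interview, sync_call.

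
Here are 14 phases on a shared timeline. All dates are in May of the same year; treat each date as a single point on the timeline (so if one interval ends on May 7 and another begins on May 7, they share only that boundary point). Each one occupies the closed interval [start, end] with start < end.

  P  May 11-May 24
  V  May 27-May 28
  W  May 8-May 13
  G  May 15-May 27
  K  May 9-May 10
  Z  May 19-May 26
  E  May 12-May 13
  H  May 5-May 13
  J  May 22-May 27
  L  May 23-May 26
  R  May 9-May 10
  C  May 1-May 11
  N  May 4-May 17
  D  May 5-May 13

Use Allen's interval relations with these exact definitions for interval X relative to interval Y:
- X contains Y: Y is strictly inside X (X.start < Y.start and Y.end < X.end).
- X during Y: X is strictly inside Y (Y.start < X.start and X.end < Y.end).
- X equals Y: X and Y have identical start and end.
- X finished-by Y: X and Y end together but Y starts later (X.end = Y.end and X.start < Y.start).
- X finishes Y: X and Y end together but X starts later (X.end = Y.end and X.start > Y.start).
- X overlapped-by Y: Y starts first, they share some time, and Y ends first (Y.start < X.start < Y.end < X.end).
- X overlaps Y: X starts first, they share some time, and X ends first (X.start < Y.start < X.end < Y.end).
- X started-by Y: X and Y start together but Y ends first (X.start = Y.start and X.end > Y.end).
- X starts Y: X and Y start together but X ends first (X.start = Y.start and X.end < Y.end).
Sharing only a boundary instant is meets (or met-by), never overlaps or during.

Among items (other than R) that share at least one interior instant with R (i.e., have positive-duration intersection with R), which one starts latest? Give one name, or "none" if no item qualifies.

Target R = [May 9, May 10].
C [May 1, May 11] → contains → candidate.
D [May 5, May 13] → contains → candidate.
E [May 12, May 13] → after → excluded.
G [May 15, May 27] → after → excluded.
H [May 5, May 13] → contains → candidate.
J [May 22, May 27] → after → excluded.
K [May 9, May 10] → equals → candidate.
L [May 23, May 26] → after → excluded.
N [May 4, May 17] → contains → candidate.
P [May 11, May 24] → after → excluded.
V [May 27, May 28] → after → excluded.
W [May 8, May 13] → contains → candidate.
Z [May 19, May 26] → after → excluded.
Among candidates, latest start is May 9 → K.

K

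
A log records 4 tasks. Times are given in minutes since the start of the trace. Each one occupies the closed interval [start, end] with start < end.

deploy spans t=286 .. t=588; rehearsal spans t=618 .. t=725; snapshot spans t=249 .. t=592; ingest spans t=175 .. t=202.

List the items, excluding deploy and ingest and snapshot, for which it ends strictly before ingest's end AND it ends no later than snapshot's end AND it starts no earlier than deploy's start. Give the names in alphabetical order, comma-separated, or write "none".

Conditions: its end is strictly before ingest's end (X.end < t=202) AND its end is no later than snapshot's end (X.end <= t=592) AND its start is no earlier than deploy's start (X.start >= t=286).
rehearsal: end t=725 < t=202? ✗; end t=725 <= t=592? ✗; start t=618 >= t=286? ✓ → no.
Result: none.

none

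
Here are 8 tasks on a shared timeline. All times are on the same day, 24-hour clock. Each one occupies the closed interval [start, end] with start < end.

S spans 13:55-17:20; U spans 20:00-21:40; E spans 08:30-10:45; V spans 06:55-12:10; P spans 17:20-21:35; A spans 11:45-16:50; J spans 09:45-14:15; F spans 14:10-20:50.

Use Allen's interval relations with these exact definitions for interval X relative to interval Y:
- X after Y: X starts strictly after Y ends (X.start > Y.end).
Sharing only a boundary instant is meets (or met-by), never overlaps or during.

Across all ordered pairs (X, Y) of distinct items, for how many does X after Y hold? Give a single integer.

Checking all 56 ordered pairs for relation 'after'; matching pairs in alphabetical order:
(A, E): A after E ✓
(F, E): F after E ✓
(F, V): F after V ✓
(P, A): P after A ✓
(P, E): P after E ✓
(P, J): P after J ✓
(P, V): P after V ✓
(S, E): S after E ✓
(S, V): S after V ✓
(U, A): U after A ✓
(U, E): U after E ✓
(U, J): U after J ✓
(U, S): U after S ✓
(U, V): U after V ✓
Count: 14.

14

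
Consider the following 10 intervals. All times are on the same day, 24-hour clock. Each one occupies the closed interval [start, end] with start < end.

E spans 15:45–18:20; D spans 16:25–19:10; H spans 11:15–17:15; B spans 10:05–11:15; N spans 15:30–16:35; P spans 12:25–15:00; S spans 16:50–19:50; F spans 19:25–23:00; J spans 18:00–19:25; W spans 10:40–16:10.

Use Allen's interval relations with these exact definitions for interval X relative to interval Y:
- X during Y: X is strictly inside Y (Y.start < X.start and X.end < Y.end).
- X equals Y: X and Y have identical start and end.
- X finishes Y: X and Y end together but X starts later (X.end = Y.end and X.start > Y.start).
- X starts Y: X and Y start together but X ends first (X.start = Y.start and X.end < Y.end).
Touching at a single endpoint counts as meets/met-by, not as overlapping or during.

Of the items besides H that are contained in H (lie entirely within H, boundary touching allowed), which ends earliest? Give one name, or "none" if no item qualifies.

P

Target H = [11:15, 17:15].
B [10:05, 11:15] → meets → excluded.
D [16:25, 19:10] → overlapped-by → excluded.
E [15:45, 18:20] → overlapped-by → excluded.
F [19:25, 23:00] → after → excluded.
J [18:00, 19:25] → after → excluded.
N [15:30, 16:35] → during → candidate.
P [12:25, 15:00] → during → candidate.
S [16:50, 19:50] → overlapped-by → excluded.
W [10:40, 16:10] → overlaps → excluded.
Among candidates, earliest end is 15:00 → P.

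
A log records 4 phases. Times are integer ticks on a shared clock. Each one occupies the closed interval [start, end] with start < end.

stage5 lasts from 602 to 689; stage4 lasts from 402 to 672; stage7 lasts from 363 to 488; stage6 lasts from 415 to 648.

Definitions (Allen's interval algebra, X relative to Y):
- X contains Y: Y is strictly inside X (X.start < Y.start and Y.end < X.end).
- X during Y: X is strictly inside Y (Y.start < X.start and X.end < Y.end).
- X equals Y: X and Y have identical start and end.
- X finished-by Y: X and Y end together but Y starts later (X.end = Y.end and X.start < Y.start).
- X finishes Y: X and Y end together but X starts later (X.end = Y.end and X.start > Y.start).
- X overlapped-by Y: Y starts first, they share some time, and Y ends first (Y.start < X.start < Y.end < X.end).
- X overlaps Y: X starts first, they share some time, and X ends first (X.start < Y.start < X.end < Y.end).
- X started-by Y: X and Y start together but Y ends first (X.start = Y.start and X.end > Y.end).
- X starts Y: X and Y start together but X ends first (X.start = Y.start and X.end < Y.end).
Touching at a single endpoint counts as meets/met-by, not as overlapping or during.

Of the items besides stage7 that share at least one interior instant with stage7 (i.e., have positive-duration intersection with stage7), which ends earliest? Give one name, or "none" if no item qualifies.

stage6

Target stage7 = [363, 488].
stage4 [402, 672] → overlapped-by → candidate.
stage5 [602, 689] → after → excluded.
stage6 [415, 648] → overlapped-by → candidate.
Among candidates, earliest end is 648 → stage6.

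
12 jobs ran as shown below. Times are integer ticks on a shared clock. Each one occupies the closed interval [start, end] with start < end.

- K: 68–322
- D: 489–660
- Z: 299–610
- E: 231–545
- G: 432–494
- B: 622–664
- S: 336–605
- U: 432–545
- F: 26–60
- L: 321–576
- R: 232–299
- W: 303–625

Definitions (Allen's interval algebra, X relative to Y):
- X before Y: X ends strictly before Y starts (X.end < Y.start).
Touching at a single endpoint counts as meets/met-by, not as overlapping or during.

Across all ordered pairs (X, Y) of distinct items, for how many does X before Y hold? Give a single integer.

Checking all 132 ordered pairs for relation 'before'; matching pairs in alphabetical order:
(E, B): E before B ✓
(F, B): F before B ✓
(F, D): F before D ✓
(F, E): F before E ✓
(F, G): F before G ✓
(F, K): F before K ✓
(F, L): F before L ✓
(F, R): F before R ✓
(F, S): F before S ✓
(F, U): F before U ✓
(F, W): F before W ✓
(F, Z): F before Z ✓
(G, B): G before B ✓
(K, B): K before B ✓
(K, D): K before D ✓
(K, G): K before G ✓
(K, S): K before S ✓
(K, U): K before U ✓
(L, B): L before B ✓
(R, B): R before B ✓
(R, D): R before D ✓
(R, G): R before G ✓
(R, L): R before L ✓
(R, S): R before S ✓
... plus 5 further pairs not listed.
Count: 29.

29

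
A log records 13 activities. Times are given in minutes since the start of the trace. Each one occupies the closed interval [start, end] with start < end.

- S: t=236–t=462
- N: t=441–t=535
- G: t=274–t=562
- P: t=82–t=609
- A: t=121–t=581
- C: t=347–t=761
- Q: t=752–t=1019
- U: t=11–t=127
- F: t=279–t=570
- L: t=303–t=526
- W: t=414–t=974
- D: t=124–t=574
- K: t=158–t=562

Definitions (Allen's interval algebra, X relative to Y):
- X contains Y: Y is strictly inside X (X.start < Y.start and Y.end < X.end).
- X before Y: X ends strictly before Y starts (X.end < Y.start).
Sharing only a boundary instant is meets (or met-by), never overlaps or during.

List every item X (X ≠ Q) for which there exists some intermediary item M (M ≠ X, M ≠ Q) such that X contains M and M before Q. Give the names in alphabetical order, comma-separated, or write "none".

A, C, D, F, G, K, P, W

Target Q = [t=752, t=1019].
Intermediaries M with M before Q: A, D, F, G, K, L, N, P, S, U.
Via A — items with X contains A: P.
Via D — items with X contains D: A, P.
Via F — items with X contains F: A, D, P.
Via G — items with X contains G: A, D, P.
Via K — items with X contains K: A, D, P.
Via L — items with X contains L: A, D, F, G, K, P.
Via N — items with X contains N: A, C, D, F, G, K, P, W.
Via P — items with X contains P: none.
Via S — items with X contains S: A, D, K, P.
Via U — items with X contains U: none.
Union: A, C, D, F, G, K, P, W.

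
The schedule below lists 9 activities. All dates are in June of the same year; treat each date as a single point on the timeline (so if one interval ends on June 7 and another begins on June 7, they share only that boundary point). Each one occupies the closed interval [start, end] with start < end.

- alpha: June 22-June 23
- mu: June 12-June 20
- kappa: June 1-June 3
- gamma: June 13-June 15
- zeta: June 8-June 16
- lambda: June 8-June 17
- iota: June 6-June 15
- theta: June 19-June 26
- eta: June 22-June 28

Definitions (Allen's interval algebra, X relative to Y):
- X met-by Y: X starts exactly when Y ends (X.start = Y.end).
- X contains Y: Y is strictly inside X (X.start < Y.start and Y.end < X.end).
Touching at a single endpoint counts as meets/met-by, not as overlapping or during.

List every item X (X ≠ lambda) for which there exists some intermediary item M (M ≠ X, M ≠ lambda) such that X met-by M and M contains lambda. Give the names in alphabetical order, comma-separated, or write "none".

Target lambda = [June 8, June 17].
Intermediaries M with M contains lambda: none.
Union: none.

none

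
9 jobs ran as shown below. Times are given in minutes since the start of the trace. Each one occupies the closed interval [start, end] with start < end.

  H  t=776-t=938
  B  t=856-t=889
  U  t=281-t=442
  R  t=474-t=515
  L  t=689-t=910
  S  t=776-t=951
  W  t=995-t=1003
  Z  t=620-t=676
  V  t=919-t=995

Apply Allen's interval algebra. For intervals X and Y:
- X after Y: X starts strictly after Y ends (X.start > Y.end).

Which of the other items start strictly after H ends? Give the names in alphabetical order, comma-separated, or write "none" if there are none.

W

Target H = [t=776, t=938].
B [t=856, t=889] → during → no.
L [t=689, t=910] → overlaps → no.
R [t=474, t=515] → before → no.
S [t=776, t=951] → started-by → no.
U [t=281, t=442] → before → no.
V [t=919, t=995] → overlapped-by → no.
W [t=995, t=1003] → after → yes.
Z [t=620, t=676] → before → no.
Result: W.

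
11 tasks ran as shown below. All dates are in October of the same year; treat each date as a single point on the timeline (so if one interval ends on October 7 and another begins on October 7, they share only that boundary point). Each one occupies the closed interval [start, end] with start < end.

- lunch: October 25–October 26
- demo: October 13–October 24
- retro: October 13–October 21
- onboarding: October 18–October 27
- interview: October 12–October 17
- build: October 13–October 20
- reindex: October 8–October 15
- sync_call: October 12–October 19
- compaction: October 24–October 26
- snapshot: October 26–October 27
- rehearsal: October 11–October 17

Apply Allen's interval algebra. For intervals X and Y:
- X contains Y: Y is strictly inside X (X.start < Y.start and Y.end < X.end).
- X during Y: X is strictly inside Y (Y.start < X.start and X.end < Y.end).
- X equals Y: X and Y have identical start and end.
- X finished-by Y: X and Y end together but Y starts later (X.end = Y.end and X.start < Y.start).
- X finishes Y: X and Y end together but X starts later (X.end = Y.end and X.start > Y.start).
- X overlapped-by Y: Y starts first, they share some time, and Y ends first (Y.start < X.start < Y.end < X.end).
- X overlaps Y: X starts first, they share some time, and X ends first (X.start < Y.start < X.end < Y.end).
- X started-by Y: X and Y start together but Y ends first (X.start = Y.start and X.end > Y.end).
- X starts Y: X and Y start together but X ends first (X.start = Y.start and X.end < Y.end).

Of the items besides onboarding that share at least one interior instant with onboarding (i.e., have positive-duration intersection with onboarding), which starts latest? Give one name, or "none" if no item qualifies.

Target onboarding = [October 18, October 27].
build [October 13, October 20] → overlaps → candidate.
compaction [October 24, October 26] → during → candidate.
demo [October 13, October 24] → overlaps → candidate.
interview [October 12, October 17] → before → excluded.
lunch [October 25, October 26] → during → candidate.
rehearsal [October 11, October 17] → before → excluded.
reindex [October 8, October 15] → before → excluded.
retro [October 13, October 21] → overlaps → candidate.
snapshot [October 26, October 27] → finishes → candidate.
sync_call [October 12, October 19] → overlaps → candidate.
Among candidates, latest start is October 26 → snapshot.

snapshot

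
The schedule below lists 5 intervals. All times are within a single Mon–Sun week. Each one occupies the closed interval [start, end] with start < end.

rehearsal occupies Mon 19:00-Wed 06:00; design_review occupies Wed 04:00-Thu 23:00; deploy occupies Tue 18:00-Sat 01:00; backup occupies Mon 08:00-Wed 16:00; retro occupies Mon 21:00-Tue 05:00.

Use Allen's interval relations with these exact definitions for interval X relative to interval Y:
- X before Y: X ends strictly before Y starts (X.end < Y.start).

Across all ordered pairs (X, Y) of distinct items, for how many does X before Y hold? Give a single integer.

Checking all 20 ordered pairs for relation 'before'; matching pairs in alphabetical order:
(retro, deploy): retro before deploy ✓
(retro, design_review): retro before design_review ✓
Count: 2.

2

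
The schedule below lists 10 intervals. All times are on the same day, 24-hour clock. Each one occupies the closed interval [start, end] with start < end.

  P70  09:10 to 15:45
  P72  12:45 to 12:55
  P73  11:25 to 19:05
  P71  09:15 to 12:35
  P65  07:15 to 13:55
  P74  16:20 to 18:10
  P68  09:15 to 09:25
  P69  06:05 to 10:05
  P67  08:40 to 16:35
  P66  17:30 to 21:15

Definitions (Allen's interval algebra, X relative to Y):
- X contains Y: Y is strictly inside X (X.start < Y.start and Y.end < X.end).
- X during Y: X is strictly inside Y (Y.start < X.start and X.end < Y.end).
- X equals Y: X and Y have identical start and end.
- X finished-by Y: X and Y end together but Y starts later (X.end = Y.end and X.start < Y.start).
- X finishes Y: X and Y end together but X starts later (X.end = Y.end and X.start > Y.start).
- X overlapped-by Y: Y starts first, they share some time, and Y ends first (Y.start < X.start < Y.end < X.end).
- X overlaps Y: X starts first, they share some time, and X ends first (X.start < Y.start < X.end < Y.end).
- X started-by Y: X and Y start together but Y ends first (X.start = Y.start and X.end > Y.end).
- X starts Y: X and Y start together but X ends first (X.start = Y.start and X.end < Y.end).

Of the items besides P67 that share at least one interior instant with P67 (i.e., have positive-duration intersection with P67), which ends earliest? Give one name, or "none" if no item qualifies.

P68

Target P67 = [08:40, 16:35].
P65 [07:15, 13:55] → overlaps → candidate.
P66 [17:30, 21:15] → after → excluded.
P68 [09:15, 09:25] → during → candidate.
P69 [06:05, 10:05] → overlaps → candidate.
P70 [09:10, 15:45] → during → candidate.
P71 [09:15, 12:35] → during → candidate.
P72 [12:45, 12:55] → during → candidate.
P73 [11:25, 19:05] → overlapped-by → candidate.
P74 [16:20, 18:10] → overlapped-by → candidate.
Among candidates, earliest end is 09:25 → P68.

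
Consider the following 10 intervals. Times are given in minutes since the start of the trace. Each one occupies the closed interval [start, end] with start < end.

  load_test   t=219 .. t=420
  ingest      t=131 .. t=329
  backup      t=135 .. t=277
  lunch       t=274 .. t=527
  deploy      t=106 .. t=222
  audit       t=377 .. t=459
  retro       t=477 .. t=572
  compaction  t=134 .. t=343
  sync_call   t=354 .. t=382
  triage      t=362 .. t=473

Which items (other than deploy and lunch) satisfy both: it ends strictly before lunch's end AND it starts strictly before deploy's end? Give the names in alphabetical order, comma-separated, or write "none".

Conditions: its end is strictly before lunch's end (X.end < t=527) AND its start is strictly before deploy's end (X.start < t=222).
audit: end t=459 < t=527? ✓; start t=377 < t=222? ✗ → no.
backup: end t=277 < t=527? ✓; start t=135 < t=222? ✓ → yes.
compaction: end t=343 < t=527? ✓; start t=134 < t=222? ✓ → yes.
ingest: end t=329 < t=527? ✓; start t=131 < t=222? ✓ → yes.
load_test: end t=420 < t=527? ✓; start t=219 < t=222? ✓ → yes.
retro: end t=572 < t=527? ✗; start t=477 < t=222? ✗ → no.
sync_call: end t=382 < t=527? ✓; start t=354 < t=222? ✗ → no.
triage: end t=473 < t=527? ✓; start t=362 < t=222? ✗ → no.
Result: backup, compaction, ingest, load_test.

backup, compaction, ingest, load_test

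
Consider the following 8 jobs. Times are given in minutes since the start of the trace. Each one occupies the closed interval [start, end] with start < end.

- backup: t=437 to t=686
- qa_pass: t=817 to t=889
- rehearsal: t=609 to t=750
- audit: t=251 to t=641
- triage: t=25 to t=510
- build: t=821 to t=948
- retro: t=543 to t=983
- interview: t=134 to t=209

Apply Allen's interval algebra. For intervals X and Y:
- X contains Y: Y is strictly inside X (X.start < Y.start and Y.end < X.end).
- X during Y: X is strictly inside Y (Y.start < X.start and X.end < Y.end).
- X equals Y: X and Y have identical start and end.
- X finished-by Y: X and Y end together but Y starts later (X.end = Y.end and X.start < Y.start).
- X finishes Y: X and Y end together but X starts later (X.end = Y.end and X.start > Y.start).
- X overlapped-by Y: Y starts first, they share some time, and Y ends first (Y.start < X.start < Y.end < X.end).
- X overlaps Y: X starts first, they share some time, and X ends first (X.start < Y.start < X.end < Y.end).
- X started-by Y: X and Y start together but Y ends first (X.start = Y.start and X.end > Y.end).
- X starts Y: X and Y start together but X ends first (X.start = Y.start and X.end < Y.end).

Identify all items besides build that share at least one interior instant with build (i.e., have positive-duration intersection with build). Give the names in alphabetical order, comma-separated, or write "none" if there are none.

qa_pass, retro

Target build = [t=821, t=948].
audit [t=251, t=641] → before → no.
backup [t=437, t=686] → before → no.
interview [t=134, t=209] → before → no.
qa_pass [t=817, t=889] → overlaps → yes.
rehearsal [t=609, t=750] → before → no.
retro [t=543, t=983] → contains → yes.
triage [t=25, t=510] → before → no.
Result: qa_pass, retro.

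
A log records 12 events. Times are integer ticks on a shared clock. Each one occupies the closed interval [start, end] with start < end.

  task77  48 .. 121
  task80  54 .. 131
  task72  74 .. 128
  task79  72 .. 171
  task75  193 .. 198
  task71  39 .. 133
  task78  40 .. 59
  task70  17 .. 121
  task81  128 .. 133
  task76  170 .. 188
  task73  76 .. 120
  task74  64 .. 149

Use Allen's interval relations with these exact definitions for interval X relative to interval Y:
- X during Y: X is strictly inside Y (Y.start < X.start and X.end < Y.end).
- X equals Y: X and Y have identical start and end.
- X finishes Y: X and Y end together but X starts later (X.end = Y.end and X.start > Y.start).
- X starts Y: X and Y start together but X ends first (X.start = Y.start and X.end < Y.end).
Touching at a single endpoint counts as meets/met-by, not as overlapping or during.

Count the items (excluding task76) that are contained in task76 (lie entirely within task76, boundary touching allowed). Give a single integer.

0

Target task76 = [170, 188].
task70 [17, 121] → before → no.
task71 [39, 133] → before → no.
task72 [74, 128] → before → no.
task73 [76, 120] → before → no.
task74 [64, 149] → before → no.
task75 [193, 198] → after → no.
task77 [48, 121] → before → no.
task78 [40, 59] → before → no.
task79 [72, 171] → overlaps → no.
task80 [54, 131] → before → no.
task81 [128, 133] → before → no.
Total: 0.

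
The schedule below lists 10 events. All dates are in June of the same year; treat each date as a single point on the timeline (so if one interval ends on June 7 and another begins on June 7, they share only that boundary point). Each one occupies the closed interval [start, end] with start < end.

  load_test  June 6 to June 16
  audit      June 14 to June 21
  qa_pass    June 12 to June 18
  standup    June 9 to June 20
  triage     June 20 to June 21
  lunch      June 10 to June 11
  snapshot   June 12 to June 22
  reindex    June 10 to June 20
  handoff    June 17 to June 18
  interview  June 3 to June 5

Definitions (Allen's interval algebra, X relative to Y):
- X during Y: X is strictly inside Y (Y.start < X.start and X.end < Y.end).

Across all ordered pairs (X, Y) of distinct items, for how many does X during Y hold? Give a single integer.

10

Checking all 90 ordered pairs for relation 'during'; matching pairs in alphabetical order:
(audit, snapshot): audit during snapshot ✓
(handoff, audit): handoff during audit ✓
(handoff, reindex): handoff during reindex ✓
(handoff, snapshot): handoff during snapshot ✓
(handoff, standup): handoff during standup ✓
(lunch, load_test): lunch during load_test ✓
(lunch, standup): lunch during standup ✓
(qa_pass, reindex): qa_pass during reindex ✓
(qa_pass, standup): qa_pass during standup ✓
(triage, snapshot): triage during snapshot ✓
Count: 10.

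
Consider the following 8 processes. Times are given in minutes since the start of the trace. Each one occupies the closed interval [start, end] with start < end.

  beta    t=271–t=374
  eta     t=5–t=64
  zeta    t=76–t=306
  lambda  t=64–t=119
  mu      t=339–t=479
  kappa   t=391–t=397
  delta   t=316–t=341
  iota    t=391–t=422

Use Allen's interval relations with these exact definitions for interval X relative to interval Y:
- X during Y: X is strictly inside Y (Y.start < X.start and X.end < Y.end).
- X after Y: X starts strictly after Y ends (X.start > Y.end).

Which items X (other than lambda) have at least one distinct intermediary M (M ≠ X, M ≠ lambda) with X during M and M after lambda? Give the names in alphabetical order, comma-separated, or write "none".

delta, iota, kappa

Target lambda = [t=64, t=119].
Intermediaries M with M after lambda: beta, delta, iota, kappa, mu.
Via beta — items with X during beta: delta.
Via delta — items with X during delta: none.
Via iota — items with X during iota: none.
Via kappa — items with X during kappa: none.
Via mu — items with X during mu: iota, kappa.
Union: delta, iota, kappa.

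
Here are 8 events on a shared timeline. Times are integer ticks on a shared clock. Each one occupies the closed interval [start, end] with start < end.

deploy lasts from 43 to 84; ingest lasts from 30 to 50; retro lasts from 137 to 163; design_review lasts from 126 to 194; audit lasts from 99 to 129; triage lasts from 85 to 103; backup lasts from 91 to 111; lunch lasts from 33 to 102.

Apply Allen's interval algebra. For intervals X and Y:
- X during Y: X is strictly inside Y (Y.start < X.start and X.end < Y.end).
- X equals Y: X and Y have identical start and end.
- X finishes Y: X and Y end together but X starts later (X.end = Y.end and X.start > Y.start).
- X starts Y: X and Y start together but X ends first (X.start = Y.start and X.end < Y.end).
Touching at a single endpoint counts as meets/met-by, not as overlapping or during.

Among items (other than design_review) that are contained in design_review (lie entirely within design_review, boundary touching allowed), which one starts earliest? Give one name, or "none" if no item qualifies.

retro

Target design_review = [126, 194].
audit [99, 129] → overlaps → excluded.
backup [91, 111] → before → excluded.
deploy [43, 84] → before → excluded.
ingest [30, 50] → before → excluded.
lunch [33, 102] → before → excluded.
retro [137, 163] → during → candidate.
triage [85, 103] → before → excluded.
Among candidates, earliest start is 137 → retro.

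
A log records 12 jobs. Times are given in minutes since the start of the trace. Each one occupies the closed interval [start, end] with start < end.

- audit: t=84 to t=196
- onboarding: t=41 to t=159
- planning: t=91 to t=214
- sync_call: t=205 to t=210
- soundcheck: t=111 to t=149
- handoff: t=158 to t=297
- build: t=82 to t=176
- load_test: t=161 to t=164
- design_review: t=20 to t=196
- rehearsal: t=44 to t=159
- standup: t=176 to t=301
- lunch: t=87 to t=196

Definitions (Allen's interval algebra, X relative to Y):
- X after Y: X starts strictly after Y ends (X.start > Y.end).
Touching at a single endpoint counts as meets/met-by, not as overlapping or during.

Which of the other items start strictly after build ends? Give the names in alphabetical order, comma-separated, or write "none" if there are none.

sync_call

Target build = [t=82, t=176].
audit [t=84, t=196] → overlapped-by → no.
design_review [t=20, t=196] → contains → no.
handoff [t=158, t=297] → overlapped-by → no.
load_test [t=161, t=164] → during → no.
lunch [t=87, t=196] → overlapped-by → no.
onboarding [t=41, t=159] → overlaps → no.
planning [t=91, t=214] → overlapped-by → no.
rehearsal [t=44, t=159] → overlaps → no.
soundcheck [t=111, t=149] → during → no.
standup [t=176, t=301] → met-by → no.
sync_call [t=205, t=210] → after → yes.
Result: sync_call.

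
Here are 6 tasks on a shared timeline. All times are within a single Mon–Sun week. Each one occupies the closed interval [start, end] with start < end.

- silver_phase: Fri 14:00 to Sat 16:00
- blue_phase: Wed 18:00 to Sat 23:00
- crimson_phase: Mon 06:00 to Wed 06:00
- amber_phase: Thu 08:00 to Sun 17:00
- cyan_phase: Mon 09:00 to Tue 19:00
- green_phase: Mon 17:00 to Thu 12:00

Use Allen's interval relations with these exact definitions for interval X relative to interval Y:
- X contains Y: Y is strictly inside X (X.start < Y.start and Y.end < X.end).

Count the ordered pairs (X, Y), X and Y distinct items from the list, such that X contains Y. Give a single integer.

Checking all 30 ordered pairs for relation 'contains'; matching pairs in alphabetical order:
(amber_phase, silver_phase): amber_phase contains silver_phase ✓
(blue_phase, silver_phase): blue_phase contains silver_phase ✓
(crimson_phase, cyan_phase): crimson_phase contains cyan_phase ✓
Count: 3.

3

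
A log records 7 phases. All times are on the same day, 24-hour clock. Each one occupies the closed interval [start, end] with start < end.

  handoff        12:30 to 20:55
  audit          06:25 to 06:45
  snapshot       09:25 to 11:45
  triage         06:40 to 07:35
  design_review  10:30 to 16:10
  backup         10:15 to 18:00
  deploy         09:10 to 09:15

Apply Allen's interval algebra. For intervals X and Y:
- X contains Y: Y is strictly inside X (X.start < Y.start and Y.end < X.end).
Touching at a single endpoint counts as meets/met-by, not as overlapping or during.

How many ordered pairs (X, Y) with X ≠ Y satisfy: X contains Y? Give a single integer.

1

Checking all 42 ordered pairs for relation 'contains'; matching pairs in alphabetical order:
(backup, design_review): backup contains design_review ✓
Count: 1.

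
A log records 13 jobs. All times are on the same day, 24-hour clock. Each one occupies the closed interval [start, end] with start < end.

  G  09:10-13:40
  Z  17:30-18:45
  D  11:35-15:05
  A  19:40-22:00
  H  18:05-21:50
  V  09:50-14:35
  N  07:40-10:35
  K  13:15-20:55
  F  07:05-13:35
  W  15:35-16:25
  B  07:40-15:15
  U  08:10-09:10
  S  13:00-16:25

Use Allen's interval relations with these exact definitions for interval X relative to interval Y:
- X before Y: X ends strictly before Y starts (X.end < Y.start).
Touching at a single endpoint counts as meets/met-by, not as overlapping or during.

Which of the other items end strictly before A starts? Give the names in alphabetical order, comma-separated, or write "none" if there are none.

Target A = [19:40, 22:00].
B [07:40, 15:15] → before → yes.
D [11:35, 15:05] → before → yes.
F [07:05, 13:35] → before → yes.
G [09:10, 13:40] → before → yes.
H [18:05, 21:50] → overlaps → no.
K [13:15, 20:55] → overlaps → no.
N [07:40, 10:35] → before → yes.
S [13:00, 16:25] → before → yes.
U [08:10, 09:10] → before → yes.
V [09:50, 14:35] → before → yes.
W [15:35, 16:25] → before → yes.
Z [17:30, 18:45] → before → yes.
Result: B, D, F, G, N, S, U, V, W, Z.

B, D, F, G, N, S, U, V, W, Z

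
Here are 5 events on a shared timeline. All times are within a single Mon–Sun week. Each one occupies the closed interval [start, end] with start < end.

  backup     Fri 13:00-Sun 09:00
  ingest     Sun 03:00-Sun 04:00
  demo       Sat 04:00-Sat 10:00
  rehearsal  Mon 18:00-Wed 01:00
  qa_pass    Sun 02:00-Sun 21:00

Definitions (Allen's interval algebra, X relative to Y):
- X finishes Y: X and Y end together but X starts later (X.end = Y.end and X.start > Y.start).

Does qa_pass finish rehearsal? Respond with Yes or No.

No

qa_pass = [Sun 02:00, Sun 21:00], rehearsal = [Mon 18:00, Wed 01:00].
Actual relation of qa_pass to rehearsal: after.
Asked whether 'finishes' holds → No.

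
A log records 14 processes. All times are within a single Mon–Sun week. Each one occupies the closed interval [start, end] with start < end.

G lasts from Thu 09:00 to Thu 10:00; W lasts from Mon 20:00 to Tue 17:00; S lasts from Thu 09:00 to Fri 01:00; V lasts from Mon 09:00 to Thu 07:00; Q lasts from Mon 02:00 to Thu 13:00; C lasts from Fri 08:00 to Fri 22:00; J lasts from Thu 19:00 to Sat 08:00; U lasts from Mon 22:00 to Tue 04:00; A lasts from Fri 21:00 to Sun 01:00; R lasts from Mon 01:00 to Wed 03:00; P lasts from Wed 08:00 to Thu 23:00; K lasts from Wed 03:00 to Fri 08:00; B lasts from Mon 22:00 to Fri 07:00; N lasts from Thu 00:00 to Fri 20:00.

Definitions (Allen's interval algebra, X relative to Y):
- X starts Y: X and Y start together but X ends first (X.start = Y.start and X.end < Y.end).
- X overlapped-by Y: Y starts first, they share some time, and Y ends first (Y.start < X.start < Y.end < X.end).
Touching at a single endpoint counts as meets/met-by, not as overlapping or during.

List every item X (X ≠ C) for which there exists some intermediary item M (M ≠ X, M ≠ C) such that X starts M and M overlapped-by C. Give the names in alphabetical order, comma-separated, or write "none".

Target C = [Fri 08:00, Fri 22:00].
Intermediaries M with M overlapped-by C: A.
Via A — items with X starts A: none.
Union: none.

none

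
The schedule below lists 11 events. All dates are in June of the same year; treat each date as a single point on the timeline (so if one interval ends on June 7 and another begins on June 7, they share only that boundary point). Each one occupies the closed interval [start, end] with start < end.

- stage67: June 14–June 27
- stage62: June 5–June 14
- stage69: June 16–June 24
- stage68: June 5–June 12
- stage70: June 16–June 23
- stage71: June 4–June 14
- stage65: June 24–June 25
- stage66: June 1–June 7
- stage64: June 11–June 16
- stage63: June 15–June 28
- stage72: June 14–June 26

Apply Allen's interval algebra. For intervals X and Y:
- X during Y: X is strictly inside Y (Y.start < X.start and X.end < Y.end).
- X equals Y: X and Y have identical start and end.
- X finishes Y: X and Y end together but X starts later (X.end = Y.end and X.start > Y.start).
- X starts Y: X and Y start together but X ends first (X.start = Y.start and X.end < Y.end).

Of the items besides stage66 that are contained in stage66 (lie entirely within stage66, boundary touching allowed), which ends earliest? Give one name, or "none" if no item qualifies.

none

Target stage66 = [June 1, June 7].
stage62 [June 5, June 14] → overlapped-by → excluded.
stage63 [June 15, June 28] → after → excluded.
stage64 [June 11, June 16] → after → excluded.
stage65 [June 24, June 25] → after → excluded.
stage67 [June 14, June 27] → after → excluded.
stage68 [June 5, June 12] → overlapped-by → excluded.
stage69 [June 16, June 24] → after → excluded.
stage70 [June 16, June 23] → after → excluded.
stage71 [June 4, June 14] → overlapped-by → excluded.
stage72 [June 14, June 26] → after → excluded.
No candidates → none.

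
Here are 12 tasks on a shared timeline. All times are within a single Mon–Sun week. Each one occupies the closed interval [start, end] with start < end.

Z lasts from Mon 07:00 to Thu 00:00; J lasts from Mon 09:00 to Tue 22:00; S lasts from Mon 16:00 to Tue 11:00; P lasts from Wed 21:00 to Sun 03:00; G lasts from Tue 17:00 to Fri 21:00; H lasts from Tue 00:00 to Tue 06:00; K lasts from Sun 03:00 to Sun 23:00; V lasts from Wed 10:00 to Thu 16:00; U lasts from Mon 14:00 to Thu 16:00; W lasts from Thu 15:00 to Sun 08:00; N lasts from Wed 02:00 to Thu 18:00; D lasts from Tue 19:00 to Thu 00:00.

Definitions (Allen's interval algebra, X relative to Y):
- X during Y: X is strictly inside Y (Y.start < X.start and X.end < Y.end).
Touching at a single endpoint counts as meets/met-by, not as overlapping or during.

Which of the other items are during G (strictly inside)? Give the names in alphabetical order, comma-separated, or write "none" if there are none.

Target G = [Tue 17:00, Fri 21:00].
D [Tue 19:00, Thu 00:00] → during → yes.
H [Tue 00:00, Tue 06:00] → before → no.
J [Mon 09:00, Tue 22:00] → overlaps → no.
K [Sun 03:00, Sun 23:00] → after → no.
N [Wed 02:00, Thu 18:00] → during → yes.
P [Wed 21:00, Sun 03:00] → overlapped-by → no.
S [Mon 16:00, Tue 11:00] → before → no.
U [Mon 14:00, Thu 16:00] → overlaps → no.
V [Wed 10:00, Thu 16:00] → during → yes.
W [Thu 15:00, Sun 08:00] → overlapped-by → no.
Z [Mon 07:00, Thu 00:00] → overlaps → no.
Result: D, N, V.

D, N, V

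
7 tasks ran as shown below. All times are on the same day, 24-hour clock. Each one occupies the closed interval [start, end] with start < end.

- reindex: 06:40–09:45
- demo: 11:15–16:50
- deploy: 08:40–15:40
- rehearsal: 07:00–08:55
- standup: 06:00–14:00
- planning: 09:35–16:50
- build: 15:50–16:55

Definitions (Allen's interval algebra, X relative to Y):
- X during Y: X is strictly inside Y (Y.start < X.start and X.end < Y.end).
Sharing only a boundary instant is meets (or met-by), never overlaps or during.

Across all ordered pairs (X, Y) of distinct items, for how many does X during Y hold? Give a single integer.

Checking all 42 ordered pairs for relation 'during'; matching pairs in alphabetical order:
(rehearsal, reindex): rehearsal during reindex ✓
(rehearsal, standup): rehearsal during standup ✓
(reindex, standup): reindex during standup ✓
Count: 3.

3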